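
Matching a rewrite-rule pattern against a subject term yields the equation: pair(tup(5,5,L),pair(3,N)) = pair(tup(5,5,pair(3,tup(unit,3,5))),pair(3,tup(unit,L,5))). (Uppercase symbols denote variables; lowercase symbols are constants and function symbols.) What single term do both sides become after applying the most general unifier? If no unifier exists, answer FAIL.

Decompose pair/2: tup(5,5,L) = tup(5,5,pair(3,tup(unit,3,5))),  pair(3,N) = pair(3,tup(unit,L,5)).
Decompose tup/3: 5 = 5,  5 = 5,  L = pair(3,tup(unit,3,5)).
Delete trivial equation 5 = 5.
Delete trivial equation 5 = 5.
Bind L := pair(3,tup(unit,3,5)); substituting into the remaining equation gives: pair(3,N) = pair(3,tup(unit,pair(3,tup(unit,3,5)),5)).
Decompose pair/2: 3 = 3,  N = tup(unit,pair(3,tup(unit,3,5)),5).
Delete trivial equation 3 = 3.
Bind N := tup(unit,pair(3,tup(unit,3,5)),5).
Applying the MGU to either side gives pair(tup(5,5,pair(3,tup(unit,3,5))),pair(3,tup(unit,pair(3,tup(unit,3,5)),5))).

pair(tup(5,5,pair(3,tup(unit,3,5))),pair(3,tup(unit,pair(3,tup(unit,3,5)),5)))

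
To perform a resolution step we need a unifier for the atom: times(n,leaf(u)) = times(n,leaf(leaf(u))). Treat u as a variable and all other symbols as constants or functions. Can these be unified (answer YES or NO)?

NO

Decompose times/2: n = n,  leaf(u) = leaf(leaf(u)).
Delete trivial equation n = n.
Decompose leaf/1: u = leaf(u).
Occurs check fails: u occurs in leaf(u); the equation u = leaf(u) has no finite solution.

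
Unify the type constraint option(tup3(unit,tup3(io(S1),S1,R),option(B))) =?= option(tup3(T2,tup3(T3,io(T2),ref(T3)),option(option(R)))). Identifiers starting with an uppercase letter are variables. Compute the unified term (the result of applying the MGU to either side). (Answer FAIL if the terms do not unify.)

Decompose option/1: tup3(unit,tup3(io(S1),S1,R),option(B)) =?= tup3(T2,tup3(T3,io(T2),ref(T3)),option(option(R))).
Decompose tup3/3: unit =?= T2,  tup3(io(S1),S1,R) =?= tup3(T3,io(T2),ref(T3)),  option(B) =?= option(option(R)).
Bind T2 := unit; substituting into the one remaining equation that mentions T2 gives: tup3(io(S1),S1,R) =?= tup3(T3,io(unit),ref(T3)).
Decompose tup3/3: io(S1) =?= T3,  S1 =?= io(unit),  R =?= ref(T3).
Bind T3 := io(S1); substituting into the one remaining equation that mentions T3 gives: R =?= ref(io(S1)).
Bind S1 := io(unit); substituting into the one remaining equation that mentions S1 gives: R =?= ref(io(io(unit))). Substituting into the earlier binding gives T3 := io(io(unit)).
Bind R := ref(io(io(unit))); substituting into the remaining equation gives: option(B) =?= option(option(ref(io(io(unit))))).
Decompose option/1: B =?= option(ref(io(io(unit)))).
Bind B := option(ref(io(io(unit)))).
Applying the MGU to either side gives option(tup3(unit,tup3(io(io(unit)),io(unit),ref(io(io(unit)))),option(option(ref(io(io(unit))))))).

option(tup3(unit,tup3(io(io(unit)),io(unit),ref(io(io(unit)))),option(option(ref(io(io(unit)))))))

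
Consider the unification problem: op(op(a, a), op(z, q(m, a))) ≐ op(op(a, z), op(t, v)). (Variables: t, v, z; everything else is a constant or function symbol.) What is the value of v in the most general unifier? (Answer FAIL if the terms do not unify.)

Decompose op/2: op(a, a) ≐ op(a, z),  op(z, q(m, a)) ≐ op(t, v).
Decompose op/2: a ≐ a,  a ≐ z.
Delete trivial equation a ≐ a.
Bind z := a; substituting into the remaining equation gives: op(a, q(m, a)) ≐ op(t, v).
Decompose op/2: a ≐ t,  q(m, a) ≐ v.
Bind t := a; no other remaining equation mentions t.
Bind v := q(m, a).
MGU = { z := a, t := a, v := q(m, a) }, so v := q(m, a).

q(m, a)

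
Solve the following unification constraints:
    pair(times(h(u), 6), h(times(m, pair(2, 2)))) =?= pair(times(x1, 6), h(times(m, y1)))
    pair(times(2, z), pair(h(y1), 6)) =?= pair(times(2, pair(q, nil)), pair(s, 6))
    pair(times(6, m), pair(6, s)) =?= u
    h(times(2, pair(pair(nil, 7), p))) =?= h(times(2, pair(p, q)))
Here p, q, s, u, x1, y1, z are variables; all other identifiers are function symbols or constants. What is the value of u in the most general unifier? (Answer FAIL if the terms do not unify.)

Decompose pair/2: times(h(u), 6) =?= times(x1, 6),  h(times(m, pair(2, 2))) =?= h(times(m, y1)).
Decompose times/2: h(u) =?= x1,  6 =?= 6.
Bind x1 := h(u); no other remaining equation mentions x1.
Delete trivial equation 6 =?= 6.
Decompose h/1: times(m, pair(2, 2)) =?= times(m, y1).
Decompose times/2: m =?= m,  pair(2, 2) =?= y1.
Delete trivial equation m =?= m.
Bind y1 := pair(2, 2); substituting into the one remaining equation that mentions y1 gives: pair(times(2, z), pair(h(pair(2, 2)), 6)) =?= pair(times(2, pair(q, nil)), pair(s, 6)).
Decompose pair/2: times(2, z) =?= times(2, pair(q, nil)),  pair(h(pair(2, 2)), 6) =?= pair(s, 6).
Decompose times/2: 2 =?= 2,  z =?= pair(q, nil).
Delete trivial equation 2 =?= 2.
Bind z := pair(q, nil); no other remaining equation mentions z.
Decompose pair/2: h(pair(2, 2)) =?= s,  6 =?= 6.
Bind s := h(pair(2, 2)); substituting into the one remaining equation that mentions s gives: pair(times(6, m), pair(6, h(pair(2, 2)))) =?= u.
Delete trivial equation 6 =?= 6.
Bind u := pair(times(6, m), pair(6, h(pair(2, 2)))); no other remaining equation mentions u. Substituting into the earlier binding gives x1 := h(pair(times(6, m), pair(6, h(pair(2, 2))))).
Decompose h/1: times(2, pair(pair(nil, 7), p)) =?= times(2, pair(p, q)).
Decompose times/2: 2 =?= 2,  pair(pair(nil, 7), p) =?= pair(p, q).
Delete trivial equation 2 =?= 2.
Decompose pair/2: pair(nil, 7) =?= p,  p =?= q.
Bind p := pair(nil, 7); substituting into the remaining equation gives: pair(nil, 7) =?= q.
Bind q := pair(nil, 7). Substituting into the earlier binding gives z := pair(pair(nil, 7), nil).
MGU = { x1 := h(pair(times(6, m), pair(6, h(pair(2, 2))))), y1 := pair(2, 2), z := pair(pair(nil, 7), nil), s := h(pair(2, 2)), u := pair(times(6, m), pair(6, h(pair(2, 2)))), p := pair(nil, 7), q := pair(nil, 7) }, so u := pair(times(6, m), pair(6, h(pair(2, 2)))).

pair(times(6, m), pair(6, h(pair(2, 2))))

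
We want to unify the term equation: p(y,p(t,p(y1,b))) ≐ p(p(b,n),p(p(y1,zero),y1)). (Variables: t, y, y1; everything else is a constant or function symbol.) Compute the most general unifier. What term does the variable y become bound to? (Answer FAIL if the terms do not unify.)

FAIL

Decompose p/2: y ≐ p(b,n),  p(t,p(y1,b)) ≐ p(p(y1,zero),y1).
Bind y := p(b,n); no other remaining equation mentions y.
Decompose p/2: t ≐ p(y1,zero),  p(y1,b) ≐ y1.
Bind t := p(y1,zero); no other remaining equation mentions t.
Occurs check fails: y1 occurs in p(y1,b); the equation y1 ≐ p(y1,b) has no finite solution.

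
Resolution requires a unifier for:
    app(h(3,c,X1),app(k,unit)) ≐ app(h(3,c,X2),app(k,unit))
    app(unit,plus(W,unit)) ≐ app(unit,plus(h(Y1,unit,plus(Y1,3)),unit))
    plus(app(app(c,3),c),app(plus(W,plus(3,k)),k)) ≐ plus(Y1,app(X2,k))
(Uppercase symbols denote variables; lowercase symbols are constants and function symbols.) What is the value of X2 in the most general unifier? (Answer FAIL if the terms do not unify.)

plus(h(app(app(c,3),c),unit,plus(app(app(c,3),c),3)),plus(3,k))

Decompose app/2: h(3,c,X1) ≐ h(3,c,X2),  app(k,unit) ≐ app(k,unit).
Decompose h/3: 3 ≐ 3,  c ≐ c,  X1 ≐ X2.
Delete trivial equation 3 ≐ 3.
Delete trivial equation c ≐ c.
Bind X1 := X2; no other remaining equation mentions X1.
Delete trivial equation app(k,unit) ≐ app(k,unit).
Decompose app/2: unit ≐ unit,  plus(W,unit) ≐ plus(h(Y1,unit,plus(Y1,3)),unit).
Delete trivial equation unit ≐ unit.
Decompose plus/2: W ≐ h(Y1,unit,plus(Y1,3)),  unit ≐ unit.
Bind W := h(Y1,unit,plus(Y1,3)); substituting into the one remaining equation that mentions W gives: plus(app(app(c,3),c),app(plus(h(Y1,unit,plus(Y1,3)),plus(3,k)),k)) ≐ plus(Y1,app(X2,k)).
Delete trivial equation unit ≐ unit.
Decompose plus/2: app(app(c,3),c) ≐ Y1,  app(plus(h(Y1,unit,plus(Y1,3)),plus(3,k)),k) ≐ app(X2,k).
Bind Y1 := app(app(c,3),c); substituting into the remaining equation gives: app(plus(h(app(app(c,3),c),unit,plus(app(app(c,3),c),3)),plus(3,k)),k) ≐ app(X2,k). Substituting into the earlier binding gives W := h(app(app(c,3),c),unit,plus(app(app(c,3),c),3)).
Decompose app/2: plus(h(app(app(c,3),c),unit,plus(app(app(c,3),c),3)),plus(3,k)) ≐ X2,  k ≐ k.
Bind X2 := plus(h(app(app(c,3),c),unit,plus(app(app(c,3),c),3)),plus(3,k)); no other remaining equation mentions X2. Substituting into the earlier binding gives X1 := plus(h(app(app(c,3),c),unit,plus(app(app(c,3),c),3)),plus(3,k)).
Delete trivial equation k ≐ k.
MGU = { X1 ↦ plus(h(app(app(c,3),c),unit,plus(app(app(c,3),c),3)),plus(3,k)), W ↦ h(app(app(c,3),c),unit,plus(app(app(c,3),c),3)), Y1 ↦ app(app(c,3),c), X2 ↦ plus(h(app(app(c,3),c),unit,plus(app(app(c,3),c),3)),plus(3,k)) }, so X2 ↦ plus(h(app(app(c,3),c),unit,plus(app(app(c,3),c),3)),plus(3,k)).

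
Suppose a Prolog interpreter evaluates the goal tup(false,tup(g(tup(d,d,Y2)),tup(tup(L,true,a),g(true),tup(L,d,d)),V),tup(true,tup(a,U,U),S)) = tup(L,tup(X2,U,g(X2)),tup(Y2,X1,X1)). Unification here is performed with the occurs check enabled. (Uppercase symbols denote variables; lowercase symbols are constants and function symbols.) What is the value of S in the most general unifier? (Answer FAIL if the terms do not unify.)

tup(a,tup(tup(false,true,a),g(true),tup(false,d,d)),tup(tup(false,true,a),g(true),tup(false,d,d)))

Decompose tup/3: false = L,  tup(g(tup(d,d,Y2)),tup(tup(L,true,a),g(true),tup(L,d,d)),V) = tup(X2,U,g(X2)),  tup(true,tup(a,U,U),S) = tup(Y2,X1,X1).
Bind L := false; substituting into the one remaining equation that mentions L gives: tup(g(tup(d,d,Y2)),tup(tup(false,true,a),g(true),tup(false,d,d)),V) = tup(X2,U,g(X2)).
Decompose tup/3: g(tup(d,d,Y2)) = X2,  tup(tup(false,true,a),g(true),tup(false,d,d)) = U,  V = g(X2).
Bind X2 := g(tup(d,d,Y2)); substituting into the one remaining equation that mentions X2 gives: V = g(g(tup(d,d,Y2))).
Bind U := tup(tup(false,true,a),g(true),tup(false,d,d)); substituting into the one remaining equation that mentions U gives: tup(true,tup(a,tup(tup(false,true,a),g(true),tup(false,d,d)),tup(tup(false,true,a),g(true),tup(false,d,d))),S) = tup(Y2,X1,X1).
Bind V := g(g(tup(d,d,Y2))); no other remaining equation mentions V.
Decompose tup/3: true = Y2,  tup(a,tup(tup(false,true,a),g(true),tup(false,d,d)),tup(tup(false,true,a),g(true),tup(false,d,d))) = X1,  S = X1.
Bind Y2 := true; no other remaining equation mentions Y2. Substituting into the earlier bindings gives X2 := g(tup(d,d,true)), V := g(g(tup(d,d,true))).
Bind X1 := tup(a,tup(tup(false,true,a),g(true),tup(false,d,d)),tup(tup(false,true,a),g(true),tup(false,d,d))); substituting into the remaining equation gives: S = tup(a,tup(tup(false,true,a),g(true),tup(false,d,d)),tup(tup(false,true,a),g(true),tup(false,d,d))).
Bind S := tup(a,tup(tup(false,true,a),g(true),tup(false,d,d)),tup(tup(false,true,a),g(true),tup(false,d,d))).
MGU = { L -> false, X2 -> g(tup(d,d,true)), U -> tup(tup(false,true,a),g(true),tup(false,d,d)), V -> g(g(tup(d,d,true))), Y2 -> true, X1 -> tup(a,tup(tup(false,true,a),g(true),tup(false,d,d)),tup(tup(false,true,a),g(true),tup(false,d,d))), S -> tup(a,tup(tup(false,true,a),g(true),tup(false,d,d)),tup(tup(false,true,a),g(true),tup(false,d,d))) }, so S -> tup(a,tup(tup(false,true,a),g(true),tup(false,d,d)),tup(tup(false,true,a),g(true),tup(false,d,d))).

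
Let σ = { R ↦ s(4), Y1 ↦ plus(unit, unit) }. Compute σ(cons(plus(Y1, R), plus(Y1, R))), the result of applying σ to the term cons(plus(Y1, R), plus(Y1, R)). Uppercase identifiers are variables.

Replace each occurrence of R with s(4).
Replace each occurrence of Y1 with plus(unit, unit).
Result: cons(plus(plus(unit, unit), s(4)), plus(plus(unit, unit), s(4))).

cons(plus(plus(unit, unit), s(4)), plus(plus(unit, unit), s(4)))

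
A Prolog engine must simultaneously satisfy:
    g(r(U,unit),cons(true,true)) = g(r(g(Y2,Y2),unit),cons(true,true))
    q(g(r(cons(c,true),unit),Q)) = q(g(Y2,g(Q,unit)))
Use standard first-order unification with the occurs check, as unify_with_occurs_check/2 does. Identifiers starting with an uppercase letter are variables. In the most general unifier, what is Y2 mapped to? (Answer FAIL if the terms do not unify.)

Decompose g/2: r(U,unit) = r(g(Y2,Y2),unit),  cons(true,true) = cons(true,true).
Decompose r/2: U = g(Y2,Y2),  unit = unit.
Bind U := g(Y2,Y2); no other remaining equation mentions U.
Delete trivial equation unit = unit.
Delete trivial equation cons(true,true) = cons(true,true).
Decompose q/1: g(r(cons(c,true),unit),Q) = g(Y2,g(Q,unit)).
Decompose g/2: r(cons(c,true),unit) = Y2,  Q = g(Q,unit).
Bind Y2 := r(cons(c,true),unit); no other remaining equation mentions Y2. Substituting into the earlier binding gives U := g(r(cons(c,true),unit),r(cons(c,true),unit)).
Occurs check fails: Q occurs in g(Q,unit); the equation Q = g(Q,unit) has no finite solution.

FAIL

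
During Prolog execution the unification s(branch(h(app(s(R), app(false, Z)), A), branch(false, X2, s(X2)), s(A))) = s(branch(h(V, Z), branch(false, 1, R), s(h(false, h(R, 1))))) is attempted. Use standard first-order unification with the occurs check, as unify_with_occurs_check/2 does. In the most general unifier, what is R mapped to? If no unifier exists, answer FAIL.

s(1)

Decompose s/1: branch(h(app(s(R), app(false, Z)), A), branch(false, X2, s(X2)), s(A)) = branch(h(V, Z), branch(false, 1, R), s(h(false, h(R, 1)))).
Decompose branch/3: h(app(s(R), app(false, Z)), A) = h(V, Z),  branch(false, X2, s(X2)) = branch(false, 1, R),  s(A) = s(h(false, h(R, 1))).
Decompose h/2: app(s(R), app(false, Z)) = V,  A = Z.
Bind V := app(s(R), app(false, Z)); no other remaining equation mentions V.
Bind A := Z; substituting into the one remaining equation that mentions A gives: s(Z) = s(h(false, h(R, 1))).
Decompose branch/3: false = false,  X2 = 1,  s(X2) = R.
Delete trivial equation false = false.
Bind X2 := 1; substituting into the one remaining equation that mentions X2 gives: s(1) = R.
Bind R := s(1); substituting into the remaining equation gives: s(Z) = s(h(false, h(s(1), 1))). Substituting into the earlier binding gives V := app(s(s(1)), app(false, Z)).
Decompose s/1: Z = h(false, h(s(1), 1)).
Bind Z := h(false, h(s(1), 1)). Substituting into the earlier bindings gives V := app(s(s(1)), app(false, h(false, h(s(1), 1)))), A := h(false, h(s(1), 1)).
MGU = { V -> app(s(s(1)), app(false, h(false, h(s(1), 1)))), A -> h(false, h(s(1), 1)), X2 -> 1, R -> s(1), Z -> h(false, h(s(1), 1)) }, so R -> s(1).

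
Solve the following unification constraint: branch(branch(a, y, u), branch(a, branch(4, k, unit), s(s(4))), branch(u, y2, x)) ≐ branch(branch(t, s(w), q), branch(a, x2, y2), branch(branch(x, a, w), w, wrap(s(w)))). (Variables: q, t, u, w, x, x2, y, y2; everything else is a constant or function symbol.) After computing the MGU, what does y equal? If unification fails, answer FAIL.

Decompose branch/3: branch(a, y, u) ≐ branch(t, s(w), q),  branch(a, branch(4, k, unit), s(s(4))) ≐ branch(a, x2, y2),  branch(u, y2, x) ≐ branch(branch(x, a, w), w, wrap(s(w))).
Decompose branch/3: a ≐ t,  y ≐ s(w),  u ≐ q.
Bind t := a; no other remaining equation mentions t.
Bind y := s(w); no other remaining equation mentions y.
Bind u := q; substituting into the one remaining equation that mentions u gives: branch(q, y2, x) ≐ branch(branch(x, a, w), w, wrap(s(w))).
Decompose branch/3: a ≐ a,  branch(4, k, unit) ≐ x2,  s(s(4)) ≐ y2.
Delete trivial equation a ≐ a.
Bind x2 := branch(4, k, unit); no other remaining equation mentions x2.
Bind y2 := s(s(4)); substituting into the remaining equation gives: branch(q, s(s(4)), x) ≐ branch(branch(x, a, w), w, wrap(s(w))).
Decompose branch/3: q ≐ branch(x, a, w),  s(s(4)) ≐ w,  x ≐ wrap(s(w)).
Bind q := branch(x, a, w); no other remaining equation mentions q. Substituting into the earlier binding gives u := branch(x, a, w).
Bind w := s(s(4)); substituting into the remaining equation gives: x ≐ wrap(s(s(s(4)))). Substituting into the earlier bindings gives y := s(s(s(4))), u := branch(x, a, s(s(4))), q := branch(x, a, s(s(4))).
Bind x := wrap(s(s(s(4)))). Substituting into the earlier bindings gives u := branch(wrap(s(s(s(4)))), a, s(s(4))), q := branch(wrap(s(s(s(4)))), a, s(s(4))).
MGU = { t ↦ a, y ↦ s(s(s(4))), u ↦ branch(wrap(s(s(s(4)))), a, s(s(4))), x2 ↦ branch(4, k, unit), y2 ↦ s(s(4)), q ↦ branch(wrap(s(s(s(4)))), a, s(s(4))), w ↦ s(s(4)), x ↦ wrap(s(s(s(4)))) }, so y ↦ s(s(s(4))).

s(s(s(4)))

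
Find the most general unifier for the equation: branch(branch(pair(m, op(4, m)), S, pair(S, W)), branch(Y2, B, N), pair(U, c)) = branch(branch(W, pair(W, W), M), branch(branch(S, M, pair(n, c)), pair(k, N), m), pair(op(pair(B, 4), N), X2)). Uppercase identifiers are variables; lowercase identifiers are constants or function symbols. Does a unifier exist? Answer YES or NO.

Decompose branch/3: branch(pair(m, op(4, m)), S, pair(S, W)) = branch(W, pair(W, W), M),  branch(Y2, B, N) = branch(branch(S, M, pair(n, c)), pair(k, N), m),  pair(U, c) = pair(op(pair(B, 4), N), X2).
Decompose branch/3: pair(m, op(4, m)) = W,  S = pair(W, W),  pair(S, W) = M.
Bind W := pair(m, op(4, m)); substituting into the 2 remaining equations that mention W gives: S = pair(pair(m, op(4, m)), pair(m, op(4, m))),  pair(S, pair(m, op(4, m))) = M.
Bind S := pair(pair(m, op(4, m)), pair(m, op(4, m))); substituting into the 2 remaining equations that mention S gives: pair(pair(pair(m, op(4, m)), pair(m, op(4, m))), pair(m, op(4, m))) = M,  branch(Y2, B, N) = branch(branch(pair(pair(m, op(4, m)), pair(m, op(4, m))), M, pair(n, c)), pair(k, N), m).
Bind M := pair(pair(pair(m, op(4, m)), pair(m, op(4, m))), pair(m, op(4, m))); substituting into the one remaining equation that mentions M gives: branch(Y2, B, N) = branch(branch(pair(pair(m, op(4, m)), pair(m, op(4, m))), pair(pair(pair(m, op(4, m)), pair(m, op(4, m))), pair(m, op(4, m))), pair(n, c)), pair(k, N), m).
Decompose branch/3: Y2 = branch(pair(pair(m, op(4, m)), pair(m, op(4, m))), pair(pair(pair(m, op(4, m)), pair(m, op(4, m))), pair(m, op(4, m))), pair(n, c)),  B = pair(k, N),  N = m.
Bind Y2 := branch(pair(pair(m, op(4, m)), pair(m, op(4, m))), pair(pair(pair(m, op(4, m)), pair(m, op(4, m))), pair(m, op(4, m))), pair(n, c)); no other remaining equation mentions Y2.
Bind B := pair(k, N); substituting into the one remaining equation that mentions B gives: pair(U, c) = pair(op(pair(pair(k, N), 4), N), X2).
Bind N := m; substituting into the remaining equation gives: pair(U, c) = pair(op(pair(pair(k, m), 4), m), X2). Substituting into the earlier binding gives B := pair(k, m).
Decompose pair/2: U = op(pair(pair(k, m), 4), m),  c = X2.
Bind U := op(pair(pair(k, m), 4), m); no other remaining equation mentions U.
Bind X2 := c.
No equations remain and no clash or occurs-check failure arose, so a unifier exists.

YES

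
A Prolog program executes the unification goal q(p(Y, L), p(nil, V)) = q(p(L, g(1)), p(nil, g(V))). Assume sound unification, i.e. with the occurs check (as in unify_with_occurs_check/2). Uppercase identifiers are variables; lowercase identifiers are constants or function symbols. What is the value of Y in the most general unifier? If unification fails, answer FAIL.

Decompose q/2: p(Y, L) = p(L, g(1)),  p(nil, V) = p(nil, g(V)).
Decompose p/2: Y = L,  L = g(1).
Bind Y := L; no other remaining equation mentions Y.
Bind L := g(1); no other remaining equation mentions L. Substituting into the earlier binding gives Y := g(1).
Decompose p/2: nil = nil,  V = g(V).
Delete trivial equation nil = nil.
Occurs check fails: V occurs in g(V); the equation V = g(V) has no finite solution.

FAIL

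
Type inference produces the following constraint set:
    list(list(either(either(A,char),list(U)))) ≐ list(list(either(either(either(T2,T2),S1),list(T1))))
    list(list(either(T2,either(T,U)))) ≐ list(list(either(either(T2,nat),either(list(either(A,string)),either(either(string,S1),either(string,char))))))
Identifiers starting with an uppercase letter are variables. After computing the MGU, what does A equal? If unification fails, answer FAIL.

FAIL

Decompose list/1: list(either(either(A,char),list(U))) ≐ list(either(either(either(T2,T2),S1),list(T1))).
Decompose list/1: either(either(A,char),list(U)) ≐ either(either(either(T2,T2),S1),list(T1)).
Decompose either/2: either(A,char) ≐ either(either(T2,T2),S1),  list(U) ≐ list(T1).
Decompose either/2: A ≐ either(T2,T2),  char ≐ S1.
Bind A := either(T2,T2); substituting into the one remaining equation that mentions A gives: list(list(either(T2,either(T,U)))) ≐ list(list(either(either(T2,nat),either(list(either(either(T2,T2),string)),either(either(string,S1),either(string,char)))))).
Bind S1 := char; substituting into the one remaining equation that mentions S1 gives: list(list(either(T2,either(T,U)))) ≐ list(list(either(either(T2,nat),either(list(either(either(T2,T2),string)),either(either(string,char),either(string,char)))))).
Decompose list/1: U ≐ T1.
Bind U := T1; substituting into the remaining equation gives: list(list(either(T2,either(T,T1)))) ≐ list(list(either(either(T2,nat),either(list(either(either(T2,T2),string)),either(either(string,char),either(string,char)))))).
Decompose list/1: list(either(T2,either(T,T1))) ≐ list(either(either(T2,nat),either(list(either(either(T2,T2),string)),either(either(string,char),either(string,char))))).
Decompose list/1: either(T2,either(T,T1)) ≐ either(either(T2,nat),either(list(either(either(T2,T2),string)),either(either(string,char),either(string,char)))).
Decompose either/2: T2 ≐ either(T2,nat),  either(T,T1) ≐ either(list(either(either(T2,T2),string)),either(either(string,char),either(string,char))).
Occurs check fails: T2 occurs in either(T2,nat); the equation T2 ≐ either(T2,nat) has no finite solution.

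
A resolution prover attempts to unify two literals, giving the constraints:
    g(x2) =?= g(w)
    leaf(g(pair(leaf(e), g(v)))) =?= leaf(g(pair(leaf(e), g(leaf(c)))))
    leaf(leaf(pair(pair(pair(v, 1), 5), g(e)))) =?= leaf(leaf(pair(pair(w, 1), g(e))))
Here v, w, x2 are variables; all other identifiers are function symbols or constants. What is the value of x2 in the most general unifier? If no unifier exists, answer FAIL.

FAIL

Decompose g/1: x2 =?= w.
Bind x2 := w; no other remaining equation mentions x2.
Decompose leaf/1: g(pair(leaf(e), g(v))) =?= g(pair(leaf(e), g(leaf(c)))).
Decompose g/1: pair(leaf(e), g(v)) =?= pair(leaf(e), g(leaf(c))).
Decompose pair/2: leaf(e) =?= leaf(e),  g(v) =?= g(leaf(c)).
Delete trivial equation leaf(e) =?= leaf(e).
Decompose g/1: v =?= leaf(c).
Bind v := leaf(c); substituting into the remaining equation gives: leaf(leaf(pair(pair(pair(leaf(c), 1), 5), g(e)))) =?= leaf(leaf(pair(pair(w, 1), g(e)))).
Decompose leaf/1: leaf(pair(pair(pair(leaf(c), 1), 5), g(e))) =?= leaf(pair(pair(w, 1), g(e))).
Decompose leaf/1: pair(pair(pair(leaf(c), 1), 5), g(e)) =?= pair(pair(w, 1), g(e)).
Decompose pair/2: pair(pair(leaf(c), 1), 5) =?= pair(w, 1),  g(e) =?= g(e).
Decompose pair/2: pair(leaf(c), 1) =?= w,  5 =?= 1.
Bind w := pair(leaf(c), 1); no other remaining equation mentions w. Substituting into the earlier binding gives x2 := pair(leaf(c), 1).
Clash: constants 5 and 1 differ; no unifier exists.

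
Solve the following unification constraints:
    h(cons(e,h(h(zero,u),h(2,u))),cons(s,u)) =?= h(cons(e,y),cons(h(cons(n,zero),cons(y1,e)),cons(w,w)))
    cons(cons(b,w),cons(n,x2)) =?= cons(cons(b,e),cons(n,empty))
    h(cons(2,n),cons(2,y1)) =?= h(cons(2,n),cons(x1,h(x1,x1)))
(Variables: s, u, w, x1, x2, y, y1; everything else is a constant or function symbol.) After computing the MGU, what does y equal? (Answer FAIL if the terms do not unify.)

h(h(zero,cons(e,e)),h(2,cons(e,e)))

Decompose h/2: cons(e,h(h(zero,u),h(2,u))) =?= cons(e,y),  cons(s,u) =?= cons(h(cons(n,zero),cons(y1,e)),cons(w,w)).
Decompose cons/2: e =?= e,  h(h(zero,u),h(2,u)) =?= y.
Delete trivial equation e =?= e.
Bind y := h(h(zero,u),h(2,u)); no other remaining equation mentions y.
Decompose cons/2: s =?= h(cons(n,zero),cons(y1,e)),  u =?= cons(w,w).
Bind s := h(cons(n,zero),cons(y1,e)); no other remaining equation mentions s.
Bind u := cons(w,w); no other remaining equation mentions u. Substituting into the earlier binding gives y := h(h(zero,cons(w,w)),h(2,cons(w,w))).
Decompose cons/2: cons(b,w) =?= cons(b,e),  cons(n,x2) =?= cons(n,empty).
Decompose cons/2: b =?= b,  w =?= e.
Delete trivial equation b =?= b.
Bind w := e; no other remaining equation mentions w. Substituting into the earlier bindings gives y := h(h(zero,cons(e,e)),h(2,cons(e,e))), u := cons(e,e).
Decompose cons/2: n =?= n,  x2 =?= empty.
Delete trivial equation n =?= n.
Bind x2 := empty; no other remaining equation mentions x2.
Decompose h/2: cons(2,n) =?= cons(2,n),  cons(2,y1) =?= cons(x1,h(x1,x1)).
Delete trivial equation cons(2,n) =?= cons(2,n).
Decompose cons/2: 2 =?= x1,  y1 =?= h(x1,x1).
Bind x1 := 2; substituting into the remaining equation gives: y1 =?= h(2,2).
Bind y1 := h(2,2). Substituting into the earlier binding gives s := h(cons(n,zero),cons(h(2,2),e)).
MGU = { y -> h(h(zero,cons(e,e)),h(2,cons(e,e))), s -> h(cons(n,zero),cons(h(2,2),e)), u -> cons(e,e), w -> e, x2 -> empty, x1 -> 2, y1 -> h(2,2) }, so y -> h(h(zero,cons(e,e)),h(2,cons(e,e))).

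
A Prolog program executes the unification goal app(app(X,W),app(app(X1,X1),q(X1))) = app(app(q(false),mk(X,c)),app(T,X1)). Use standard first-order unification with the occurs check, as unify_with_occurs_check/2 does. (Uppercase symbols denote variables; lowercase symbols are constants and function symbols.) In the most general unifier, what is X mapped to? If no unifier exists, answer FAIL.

Decompose app/2: app(X,W) = app(q(false),mk(X,c)),  app(app(X1,X1),q(X1)) = app(T,X1).
Decompose app/2: X = q(false),  W = mk(X,c).
Bind X := q(false); substituting into the one remaining equation that mentions X gives: W = mk(q(false),c).
Bind W := mk(q(false),c); no other remaining equation mentions W.
Decompose app/2: app(X1,X1) = T,  q(X1) = X1.
Bind T := app(X1,X1); no other remaining equation mentions T.
Occurs check fails: X1 occurs in q(X1); the equation X1 = q(X1) has no finite solution.

FAIL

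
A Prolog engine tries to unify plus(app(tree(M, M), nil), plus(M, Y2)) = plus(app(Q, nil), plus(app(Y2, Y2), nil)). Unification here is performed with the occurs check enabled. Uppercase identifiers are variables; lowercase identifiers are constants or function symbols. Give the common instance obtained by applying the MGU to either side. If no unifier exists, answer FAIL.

plus(app(tree(app(nil, nil), app(nil, nil)), nil), plus(app(nil, nil), nil))

Decompose plus/2: app(tree(M, M), nil) = app(Q, nil),  plus(M, Y2) = plus(app(Y2, Y2), nil).
Decompose app/2: tree(M, M) = Q,  nil = nil.
Bind Q := tree(M, M); no other remaining equation mentions Q.
Delete trivial equation nil = nil.
Decompose plus/2: M = app(Y2, Y2),  Y2 = nil.
Bind M := app(Y2, Y2); no other remaining equation mentions M. Substituting into the earlier binding gives Q := tree(app(Y2, Y2), app(Y2, Y2)).
Bind Y2 := nil. Substituting into the earlier bindings gives Q := tree(app(nil, nil), app(nil, nil)), M := app(nil, nil).
Applying the MGU to either side gives plus(app(tree(app(nil, nil), app(nil, nil)), nil), plus(app(nil, nil), nil)).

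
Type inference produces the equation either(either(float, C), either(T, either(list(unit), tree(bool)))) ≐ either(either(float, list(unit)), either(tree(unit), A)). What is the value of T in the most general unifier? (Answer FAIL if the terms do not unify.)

Decompose either/2: either(float, C) ≐ either(float, list(unit)),  either(T, either(list(unit), tree(bool))) ≐ either(tree(unit), A).
Decompose either/2: float ≐ float,  C ≐ list(unit).
Delete trivial equation float ≐ float.
Bind C := list(unit); no other remaining equation mentions C.
Decompose either/2: T ≐ tree(unit),  either(list(unit), tree(bool)) ≐ A.
Bind T := tree(unit); no other remaining equation mentions T.
Bind A := either(list(unit), tree(bool)).
MGU = { C -> list(unit), T -> tree(unit), A -> either(list(unit), tree(bool)) }, so T -> tree(unit).

tree(unit)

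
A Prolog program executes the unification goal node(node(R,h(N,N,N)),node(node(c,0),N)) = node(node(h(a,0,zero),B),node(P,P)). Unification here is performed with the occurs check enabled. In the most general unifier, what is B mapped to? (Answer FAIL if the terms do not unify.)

h(node(c,0),node(c,0),node(c,0))

Decompose node/2: node(R,h(N,N,N)) = node(h(a,0,zero),B),  node(node(c,0),N) = node(P,P).
Decompose node/2: R = h(a,0,zero),  h(N,N,N) = B.
Bind R := h(a,0,zero); no other remaining equation mentions R.
Bind B := h(N,N,N); no other remaining equation mentions B.
Decompose node/2: node(c,0) = P,  N = P.
Bind P := node(c,0); substituting into the remaining equation gives: N = node(c,0).
Bind N := node(c,0). Substituting into the earlier binding gives B := h(node(c,0),node(c,0),node(c,0)).
MGU = { R = h(a,0,zero), B = h(node(c,0),node(c,0),node(c,0)), P = node(c,0), N = node(c,0) }, so B = h(node(c,0),node(c,0),node(c,0)).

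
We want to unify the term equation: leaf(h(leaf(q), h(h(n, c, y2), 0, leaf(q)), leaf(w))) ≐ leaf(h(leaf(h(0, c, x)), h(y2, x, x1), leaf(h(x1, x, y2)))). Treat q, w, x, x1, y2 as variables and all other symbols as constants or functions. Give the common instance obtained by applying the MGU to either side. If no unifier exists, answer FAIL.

FAIL

Decompose leaf/1: h(leaf(q), h(h(n, c, y2), 0, leaf(q)), leaf(w)) ≐ h(leaf(h(0, c, x)), h(y2, x, x1), leaf(h(x1, x, y2))).
Decompose h/3: leaf(q) ≐ leaf(h(0, c, x)),  h(h(n, c, y2), 0, leaf(q)) ≐ h(y2, x, x1),  leaf(w) ≐ leaf(h(x1, x, y2)).
Decompose leaf/1: q ≐ h(0, c, x).
Bind q := h(0, c, x); substituting into the one remaining equation that mentions q gives: h(h(n, c, y2), 0, leaf(h(0, c, x))) ≐ h(y2, x, x1).
Decompose h/3: h(n, c, y2) ≐ y2,  0 ≐ x,  leaf(h(0, c, x)) ≐ x1.
Occurs check fails: y2 occurs in h(n, c, y2); the equation y2 ≐ h(n, c, y2) has no finite solution.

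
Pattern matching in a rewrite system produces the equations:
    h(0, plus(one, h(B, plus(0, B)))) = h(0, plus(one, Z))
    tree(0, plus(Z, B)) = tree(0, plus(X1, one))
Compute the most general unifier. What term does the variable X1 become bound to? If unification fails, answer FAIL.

Decompose h/2: 0 = 0,  plus(one, h(B, plus(0, B))) = plus(one, Z).
Delete trivial equation 0 = 0.
Decompose plus/2: one = one,  h(B, plus(0, B)) = Z.
Delete trivial equation one = one.
Bind Z := h(B, plus(0, B)); substituting into the remaining equation gives: tree(0, plus(h(B, plus(0, B)), B)) = tree(0, plus(X1, one)).
Decompose tree/2: 0 = 0,  plus(h(B, plus(0, B)), B) = plus(X1, one).
Delete trivial equation 0 = 0.
Decompose plus/2: h(B, plus(0, B)) = X1,  B = one.
Bind X1 := h(B, plus(0, B)); no other remaining equation mentions X1.
Bind B := one. Substituting into the earlier bindings gives Z := h(one, plus(0, one)), X1 := h(one, plus(0, one)).
MGU = { Z -> h(one, plus(0, one)), X1 -> h(one, plus(0, one)), B -> one }, so X1 -> h(one, plus(0, one)).

h(one, plus(0, one))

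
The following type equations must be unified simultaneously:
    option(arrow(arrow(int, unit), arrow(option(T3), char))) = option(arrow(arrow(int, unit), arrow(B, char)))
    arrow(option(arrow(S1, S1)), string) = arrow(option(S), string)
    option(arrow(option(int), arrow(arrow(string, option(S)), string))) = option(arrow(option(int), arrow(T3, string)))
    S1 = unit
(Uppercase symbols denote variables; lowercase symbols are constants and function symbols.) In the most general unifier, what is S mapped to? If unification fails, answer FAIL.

Decompose option/1: arrow(arrow(int, unit), arrow(option(T3), char)) = arrow(arrow(int, unit), arrow(B, char)).
Decompose arrow/2: arrow(int, unit) = arrow(int, unit),  arrow(option(T3), char) = arrow(B, char).
Delete trivial equation arrow(int, unit) = arrow(int, unit).
Decompose arrow/2: option(T3) = B,  char = char.
Bind B := option(T3); no other remaining equation mentions B.
Delete trivial equation char = char.
Decompose arrow/2: option(arrow(S1, S1)) = option(S),  string = string.
Decompose option/1: arrow(S1, S1) = S.
Bind S := arrow(S1, S1); substituting into the one remaining equation that mentions S gives: option(arrow(option(int), arrow(arrow(string, option(arrow(S1, S1))), string))) = option(arrow(option(int), arrow(T3, string))).
Delete trivial equation string = string.
Decompose option/1: arrow(option(int), arrow(arrow(string, option(arrow(S1, S1))), string)) = arrow(option(int), arrow(T3, string)).
Decompose arrow/2: option(int) = option(int),  arrow(arrow(string, option(arrow(S1, S1))), string) = arrow(T3, string).
Delete trivial equation option(int) = option(int).
Decompose arrow/2: arrow(string, option(arrow(S1, S1))) = T3,  string = string.
Bind T3 := arrow(string, option(arrow(S1, S1))); no other remaining equation mentions T3. Substituting into the earlier binding gives B := option(arrow(string, option(arrow(S1, S1)))).
Delete trivial equation string = string.
Bind S1 := unit. Substituting into the earlier bindings gives B := option(arrow(string, option(arrow(unit, unit)))), S := arrow(unit, unit), T3 := arrow(string, option(arrow(unit, unit))).
MGU = { B := option(arrow(string, option(arrow(unit, unit)))), S := arrow(unit, unit), T3 := arrow(string, option(arrow(unit, unit))), S1 := unit }, so S := arrow(unit, unit).

arrow(unit, unit)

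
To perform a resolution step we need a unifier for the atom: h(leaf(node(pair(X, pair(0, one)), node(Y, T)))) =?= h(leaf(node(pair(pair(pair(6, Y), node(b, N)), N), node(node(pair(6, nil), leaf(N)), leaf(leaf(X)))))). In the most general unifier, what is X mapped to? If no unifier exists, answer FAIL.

Decompose h/1: leaf(node(pair(X, pair(0, one)), node(Y, T))) =?= leaf(node(pair(pair(pair(6, Y), node(b, N)), N), node(node(pair(6, nil), leaf(N)), leaf(leaf(X))))).
Decompose leaf/1: node(pair(X, pair(0, one)), node(Y, T)) =?= node(pair(pair(pair(6, Y), node(b, N)), N), node(node(pair(6, nil), leaf(N)), leaf(leaf(X)))).
Decompose node/2: pair(X, pair(0, one)) =?= pair(pair(pair(6, Y), node(b, N)), N),  node(Y, T) =?= node(node(pair(6, nil), leaf(N)), leaf(leaf(X))).
Decompose pair/2: X =?= pair(pair(6, Y), node(b, N)),  pair(0, one) =?= N.
Bind X := pair(pair(6, Y), node(b, N)); substituting into the one remaining equation that mentions X gives: node(Y, T) =?= node(node(pair(6, nil), leaf(N)), leaf(leaf(pair(pair(6, Y), node(b, N))))).
Bind N := pair(0, one); substituting into the remaining equation gives: node(Y, T) =?= node(node(pair(6, nil), leaf(pair(0, one))), leaf(leaf(pair(pair(6, Y), node(b, pair(0, one)))))). Substituting into the earlier binding gives X := pair(pair(6, Y), node(b, pair(0, one))).
Decompose node/2: Y =?= node(pair(6, nil), leaf(pair(0, one))),  T =?= leaf(leaf(pair(pair(6, Y), node(b, pair(0, one))))).
Bind Y := node(pair(6, nil), leaf(pair(0, one))); substituting into the remaining equation gives: T =?= leaf(leaf(pair(pair(6, node(pair(6, nil), leaf(pair(0, one)))), node(b, pair(0, one))))). Substituting into the earlier binding gives X := pair(pair(6, node(pair(6, nil), leaf(pair(0, one)))), node(b, pair(0, one))).
Bind T := leaf(leaf(pair(pair(6, node(pair(6, nil), leaf(pair(0, one)))), node(b, pair(0, one))))).
MGU = { X -> pair(pair(6, node(pair(6, nil), leaf(pair(0, one)))), node(b, pair(0, one))), N -> pair(0, one), Y -> node(pair(6, nil), leaf(pair(0, one))), T -> leaf(leaf(pair(pair(6, node(pair(6, nil), leaf(pair(0, one)))), node(b, pair(0, one))))) }, so X -> pair(pair(6, node(pair(6, nil), leaf(pair(0, one)))), node(b, pair(0, one))).

pair(pair(6, node(pair(6, nil), leaf(pair(0, one)))), node(b, pair(0, one)))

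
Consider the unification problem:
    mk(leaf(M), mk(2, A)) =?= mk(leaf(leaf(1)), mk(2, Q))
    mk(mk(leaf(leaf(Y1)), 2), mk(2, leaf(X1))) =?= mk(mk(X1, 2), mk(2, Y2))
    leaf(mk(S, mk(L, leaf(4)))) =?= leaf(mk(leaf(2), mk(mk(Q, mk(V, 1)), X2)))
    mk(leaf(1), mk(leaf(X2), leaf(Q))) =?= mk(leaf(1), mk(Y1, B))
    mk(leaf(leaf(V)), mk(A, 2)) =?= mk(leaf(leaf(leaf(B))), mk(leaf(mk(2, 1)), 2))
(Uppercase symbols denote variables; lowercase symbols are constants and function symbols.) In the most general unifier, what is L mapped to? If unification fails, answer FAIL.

Decompose mk/2: leaf(M) =?= leaf(leaf(1)),  mk(2, A) =?= mk(2, Q).
Decompose leaf/1: M =?= leaf(1).
Bind M := leaf(1); no other remaining equation mentions M.
Decompose mk/2: 2 =?= 2,  A =?= Q.
Delete trivial equation 2 =?= 2.
Bind A := Q; substituting into the one remaining equation that mentions A gives: mk(leaf(leaf(V)), mk(Q, 2)) =?= mk(leaf(leaf(leaf(B))), mk(leaf(mk(2, 1)), 2)).
Decompose mk/2: mk(leaf(leaf(Y1)), 2) =?= mk(X1, 2),  mk(2, leaf(X1)) =?= mk(2, Y2).
Decompose mk/2: leaf(leaf(Y1)) =?= X1,  2 =?= 2.
Bind X1 := leaf(leaf(Y1)); substituting into the one remaining equation that mentions X1 gives: mk(2, leaf(leaf(leaf(Y1)))) =?= mk(2, Y2).
Delete trivial equation 2 =?= 2.
Decompose mk/2: 2 =?= 2,  leaf(leaf(leaf(Y1))) =?= Y2.
Delete trivial equation 2 =?= 2.
Bind Y2 := leaf(leaf(leaf(Y1))); no other remaining equation mentions Y2.
Decompose leaf/1: mk(S, mk(L, leaf(4))) =?= mk(leaf(2), mk(mk(Q, mk(V, 1)), X2)).
Decompose mk/2: S =?= leaf(2),  mk(L, leaf(4)) =?= mk(mk(Q, mk(V, 1)), X2).
Bind S := leaf(2); no other remaining equation mentions S.
Decompose mk/2: L =?= mk(Q, mk(V, 1)),  leaf(4) =?= X2.
Bind L := mk(Q, mk(V, 1)); no other remaining equation mentions L.
Bind X2 := leaf(4); substituting into the one remaining equation that mentions X2 gives: mk(leaf(1), mk(leaf(leaf(4)), leaf(Q))) =?= mk(leaf(1), mk(Y1, B)).
Decompose mk/2: leaf(1) =?= leaf(1),  mk(leaf(leaf(4)), leaf(Q)) =?= mk(Y1, B).
Delete trivial equation leaf(1) =?= leaf(1).
Decompose mk/2: leaf(leaf(4)) =?= Y1,  leaf(Q) =?= B.
Bind Y1 := leaf(leaf(4)); no other remaining equation mentions Y1. Substituting into the earlier bindings gives X1 := leaf(leaf(leaf(leaf(4)))), Y2 := leaf(leaf(leaf(leaf(leaf(4))))).
Bind B := leaf(Q); substituting into the remaining equation gives: mk(leaf(leaf(V)), mk(Q, 2)) =?= mk(leaf(leaf(leaf(leaf(Q)))), mk(leaf(mk(2, 1)), 2)).
Decompose mk/2: leaf(leaf(V)) =?= leaf(leaf(leaf(leaf(Q)))),  mk(Q, 2) =?= mk(leaf(mk(2, 1)), 2).
Decompose leaf/1: leaf(V) =?= leaf(leaf(leaf(Q))).
Decompose leaf/1: V =?= leaf(leaf(Q)).
Bind V := leaf(leaf(Q)); no other remaining equation mentions V. Substituting into the earlier binding gives L := mk(Q, mk(leaf(leaf(Q)), 1)).
Decompose mk/2: Q =?= leaf(mk(2, 1)),  2 =?= 2.
Bind Q := leaf(mk(2, 1)); no other remaining equation mentions Q. Substituting into the earlier bindings gives A := leaf(mk(2, 1)), L := mk(leaf(mk(2, 1)), mk(leaf(leaf(leaf(mk(2, 1)))), 1)), B := leaf(leaf(mk(2, 1))), V := leaf(leaf(leaf(mk(2, 1)))).
Delete trivial equation 2 =?= 2.
MGU = { M := leaf(1), A := leaf(mk(2, 1)), X1 := leaf(leaf(leaf(leaf(4)))), Y2 := leaf(leaf(leaf(leaf(leaf(4))))), S := leaf(2), L := mk(leaf(mk(2, 1)), mk(leaf(leaf(leaf(mk(2, 1)))), 1)), X2 := leaf(4), Y1 := leaf(leaf(4)), B := leaf(leaf(mk(2, 1))), V := leaf(leaf(leaf(mk(2, 1)))), Q := leaf(mk(2, 1)) }, so L := mk(leaf(mk(2, 1)), mk(leaf(leaf(leaf(mk(2, 1)))), 1)).

mk(leaf(mk(2, 1)), mk(leaf(leaf(leaf(mk(2, 1)))), 1))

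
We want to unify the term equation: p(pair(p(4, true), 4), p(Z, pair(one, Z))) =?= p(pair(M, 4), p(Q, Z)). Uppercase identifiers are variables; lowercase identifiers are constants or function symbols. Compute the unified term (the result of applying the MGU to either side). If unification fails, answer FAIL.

FAIL

Decompose p/2: pair(p(4, true), 4) =?= pair(M, 4),  p(Z, pair(one, Z)) =?= p(Q, Z).
Decompose pair/2: p(4, true) =?= M,  4 =?= 4.
Bind M := p(4, true); no other remaining equation mentions M.
Delete trivial equation 4 =?= 4.
Decompose p/2: Z =?= Q,  pair(one, Z) =?= Z.
Bind Z := Q; substituting into the remaining equation gives: pair(one, Q) =?= Q.
Occurs check fails: Q occurs in pair(one, Q); the equation Q =?= pair(one, Q) has no finite solution.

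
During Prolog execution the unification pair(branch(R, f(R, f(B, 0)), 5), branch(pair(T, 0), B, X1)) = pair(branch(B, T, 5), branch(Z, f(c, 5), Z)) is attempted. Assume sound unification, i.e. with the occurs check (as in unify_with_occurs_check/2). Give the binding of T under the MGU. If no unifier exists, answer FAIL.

Decompose pair/2: branch(R, f(R, f(B, 0)), 5) = branch(B, T, 5),  branch(pair(T, 0), B, X1) = branch(Z, f(c, 5), Z).
Decompose branch/3: R = B,  f(R, f(B, 0)) = T,  5 = 5.
Bind R := B; substituting into the one remaining equation that mentions R gives: f(B, f(B, 0)) = T.
Bind T := f(B, f(B, 0)); substituting into the one remaining equation that mentions T gives: branch(pair(f(B, f(B, 0)), 0), B, X1) = branch(Z, f(c, 5), Z).
Delete trivial equation 5 = 5.
Decompose branch/3: pair(f(B, f(B, 0)), 0) = Z,  B = f(c, 5),  X1 = Z.
Bind Z := pair(f(B, f(B, 0)), 0); substituting into the one remaining equation that mentions Z gives: X1 = pair(f(B, f(B, 0)), 0).
Bind B := f(c, 5); substituting into the remaining equation gives: X1 = pair(f(f(c, 5), f(f(c, 5), 0)), 0). Substituting into the earlier bindings gives R := f(c, 5), T := f(f(c, 5), f(f(c, 5), 0)), Z := pair(f(f(c, 5), f(f(c, 5), 0)), 0).
Bind X1 := pair(f(f(c, 5), f(f(c, 5), 0)), 0).
MGU = { R -> f(c, 5), T -> f(f(c, 5), f(f(c, 5), 0)), Z -> pair(f(f(c, 5), f(f(c, 5), 0)), 0), B -> f(c, 5), X1 -> pair(f(f(c, 5), f(f(c, 5), 0)), 0) }, so T -> f(f(c, 5), f(f(c, 5), 0)).

f(f(c, 5), f(f(c, 5), 0))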